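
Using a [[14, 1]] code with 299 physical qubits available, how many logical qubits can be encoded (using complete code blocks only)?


Each code block uses 14 physical qubits for 1 logical qubit(s).
Number of complete blocks = floor(299 / 14) = 21
Logical qubits = 21 * 1
= 21

21


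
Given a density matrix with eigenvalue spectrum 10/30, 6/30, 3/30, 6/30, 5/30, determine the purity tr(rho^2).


tr(rho^2) = sum of eigenvalues squared
= (10/30)^2 + (6/30)^2 + (3/30)^2 + (6/30)^2 + (5/30)^2
= (100 + 36 + 9 + 36 + 25) / 900
= 206/900
= 0.2289

0.2289


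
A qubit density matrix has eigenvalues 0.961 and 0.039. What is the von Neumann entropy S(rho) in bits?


S = -p*log2(p) - (1-p)*log2(1-p)
p = 0.9610, 1-p = 0.0390
= -0.9610 * log2(0.9610) - 0.0390 * log2(0.0390)
= -(-0.0552) - (-0.1825)
= 0.2377

0.2377


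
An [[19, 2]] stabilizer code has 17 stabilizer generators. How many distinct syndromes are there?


Each stabilizer generator gives a binary (+1 or -1) measurement outcome.
With 17 independent generators:
Total syndromes = 2^17
= 131072

131072


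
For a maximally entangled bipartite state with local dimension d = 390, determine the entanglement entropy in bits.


For a maximally entangled state in d x d:
S = log2(d) = log2(390)
= 8.6073

8.6073


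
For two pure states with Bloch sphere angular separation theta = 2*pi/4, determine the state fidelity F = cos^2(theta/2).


For states separated by angle theta on Bloch sphere:
F = cos^2(theta/2)
theta = 2*pi/4 = 1.5708
theta/2 = 0.7854
cos(theta/2) = 0.7071
F = 0.5000

0.5000


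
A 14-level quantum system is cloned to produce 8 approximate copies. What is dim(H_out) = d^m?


Output space = H^(tensor 8) where dim(H) = 14
dim = 14^8
= 196 (after 2 factors)
= 2744 (after 3 factors)
= 38416 (after 4 factors)
= 537824 (after 5 factors)
= 7529536 (after 6 factors)
= 105413504 (after 7 factors)
= 1475789056 (after 8 factors)
= 1475789056

1475789056


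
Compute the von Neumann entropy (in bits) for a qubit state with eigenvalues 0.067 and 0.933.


S = -p*log2(p) - (1-p)*log2(1-p)
p = 0.0670, 1-p = 0.9330
= -0.0670 * log2(0.0670) - 0.9330 * log2(0.9330)
= -(-0.2613) - (-0.0933)
= 0.3546

0.3546


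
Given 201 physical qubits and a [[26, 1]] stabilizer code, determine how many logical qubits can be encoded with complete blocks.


Each code block uses 26 physical qubits for 1 logical qubit(s).
Number of complete blocks = floor(201 / 26) = 7
Logical qubits = 7 * 1
= 7

7


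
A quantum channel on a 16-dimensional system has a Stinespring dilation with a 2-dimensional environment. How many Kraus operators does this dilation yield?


Tracing out the environment in an orthonormal basis {|i>_E} gives Kraus operators K_i = <i|_E U |0>_E.
Number of Kraus operators = dim(H_env) = d_env
= 2

2


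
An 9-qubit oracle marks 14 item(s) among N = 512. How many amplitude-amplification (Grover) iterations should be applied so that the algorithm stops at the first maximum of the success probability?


After j Grover iterations the success probability is P(j) = sin^2((2j+1)*theta), where sin(theta) = sqrt(k/N).
N = 2^9 = 512, k = 14
sin(theta) = sqrt(k/N) = 0.1653594569
theta = arcsin(sqrt(k/N)) = 0.1661224747 rad
P(j) reaches its first maximum when (2j+1)*theta is as close as possible to pi/2, i.e. j = round(pi/(4*theta) - 1/2).
pi/(4*theta) - 1/2 = 4.2278
(For comparison, the common estimate pi/4 * sqrt(N/k) = 4.7496; the exact maximiser is used here.)
Optimal iterations = 4

4


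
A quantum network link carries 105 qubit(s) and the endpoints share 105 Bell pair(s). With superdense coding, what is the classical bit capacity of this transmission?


Superdense coding allows 2 classical bits per shared entangled pair.
105 pair(s) -> 2 * 105 = 210 classical bits

210


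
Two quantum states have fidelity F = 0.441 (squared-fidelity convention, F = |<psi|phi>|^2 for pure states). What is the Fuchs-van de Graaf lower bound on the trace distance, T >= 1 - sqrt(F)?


Fuchs-van de Graaf (squared-fidelity convention): 1 - sqrt(F) <= T <= sqrt(1 - F).
Lower bound: T >= 1 - sqrt(F)
sqrt(F) = sqrt(0.441) = 0.6641
T >= 1 - 0.6641
T >= 0.3359

0.3359


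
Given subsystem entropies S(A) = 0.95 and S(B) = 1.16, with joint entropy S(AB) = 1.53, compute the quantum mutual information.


I(A:B) = S(A) + S(B) - S(AB)
= 0.95 + 1.16 - 1.53
= 0.5800

0.5800


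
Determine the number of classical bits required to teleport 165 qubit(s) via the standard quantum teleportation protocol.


Quantum teleportation requires 2 classical bits per qubit teleported.
165 qubit(s) -> 2 * 165 = 330 classical bits

330


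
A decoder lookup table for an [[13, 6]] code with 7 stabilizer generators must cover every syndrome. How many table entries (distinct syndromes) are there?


Each stabilizer generator gives a binary (+1 or -1) measurement outcome.
With 7 independent generators:
Total syndromes = 2^7
= 128

128


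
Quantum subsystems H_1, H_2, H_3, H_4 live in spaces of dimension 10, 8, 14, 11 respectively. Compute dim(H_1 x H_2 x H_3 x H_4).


dim(H_1 x H_2 x H_3 x H_4) = 10 * 8 * 14 * 11
= 80 * 14 * 11
= 1120 * 11
= 12320

12320


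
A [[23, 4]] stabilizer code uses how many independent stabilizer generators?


For an [[n,k]] stabilizer code:
Number of stabilizer generators = n - k
= 23 - 4
= 19

19


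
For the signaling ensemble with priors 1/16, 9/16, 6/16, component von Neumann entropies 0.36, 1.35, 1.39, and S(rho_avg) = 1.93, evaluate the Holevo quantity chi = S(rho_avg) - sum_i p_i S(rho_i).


chi = S(rho) - sum_i p_i * S(rho_i)
Weighted entropy = 1/16 * 0.36 + 9/16 * 1.35 + 6/16 * 1.39
= 1.3031
chi = 1.93 - 1.3031
= 0.6269

0.6269


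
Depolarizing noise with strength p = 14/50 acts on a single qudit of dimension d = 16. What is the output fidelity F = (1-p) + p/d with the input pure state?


F = (1-p) + p/d
= (1 - 0.2800) + 0.2800/16
= 0.7200 + 0.0175
= 0.7375

0.7375


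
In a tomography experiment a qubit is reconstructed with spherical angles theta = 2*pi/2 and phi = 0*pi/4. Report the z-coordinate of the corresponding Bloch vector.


theta = 3.1416, phi = 0.0000
r_z = cos(theta) = -1.0000

-1.0000


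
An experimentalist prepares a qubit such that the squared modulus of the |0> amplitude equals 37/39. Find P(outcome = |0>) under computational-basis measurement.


|alpha|^2 = 37/39 = 0.9487
|beta|^2 = 1 - 37/39 = 2/39 = 0.0513
P(|0>) = |alpha|^2 = 0.9487

0.9487


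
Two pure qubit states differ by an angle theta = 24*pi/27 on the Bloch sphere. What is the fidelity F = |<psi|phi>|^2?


For states separated by angle theta on Bloch sphere:
F = cos^2(theta/2)
theta = 24*pi/27 = 2.7925
theta/2 = 1.3963
cos(theta/2) = 0.1736
F = 0.0302

0.0302


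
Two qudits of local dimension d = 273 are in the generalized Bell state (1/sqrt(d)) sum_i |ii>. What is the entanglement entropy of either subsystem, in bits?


For a maximally entangled state in d x d:
S = log2(d) = log2(273)
= 8.0928

8.0928


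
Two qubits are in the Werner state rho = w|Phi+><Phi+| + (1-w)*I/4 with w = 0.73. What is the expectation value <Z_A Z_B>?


|Phi+> = (|00> + |11>)/sqrt(2)
For the pure Bell state, <Z_A Z_B> = +1 (Bell-state Pauli correlator).
The maximally-mixed part I/4 has tr(I/4 * P tensor P) = 0 for any traceless Pauli P.
So <Z_A Z_B>_rho = w * (+1) + (1 - w) * 0
= 0.73 * (+1)
= 0.7300

0.7300


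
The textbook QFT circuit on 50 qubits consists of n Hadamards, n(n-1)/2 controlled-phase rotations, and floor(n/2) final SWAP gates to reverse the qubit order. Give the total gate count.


Hadamard gates: 50
Controlled rotations: n*(n-1)/2 = 50*49/2 = 1225
SWAP gates: floor(n/2) = floor(50/2) = 25
Total = 50 + 1225 + 25
= 1300

1300


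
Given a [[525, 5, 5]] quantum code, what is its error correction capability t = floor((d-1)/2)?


Code parameters: [[525, 5, 5]], distance d = 5.
Number of correctable errors = floor((d-1)/2)
= floor((5 - 1)/2)
= floor(4/2)
= 2

2


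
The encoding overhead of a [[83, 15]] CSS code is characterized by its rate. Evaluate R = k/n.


Code rate R = k/n
= 15/83
= 0.1807

0.1807


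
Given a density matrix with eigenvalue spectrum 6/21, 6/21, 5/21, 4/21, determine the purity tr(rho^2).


tr(rho^2) = sum of eigenvalues squared
= (6/21)^2 + (6/21)^2 + (5/21)^2 + (4/21)^2
= (36 + 36 + 25 + 16) / 441
= 113/441
= 0.2562

0.2562


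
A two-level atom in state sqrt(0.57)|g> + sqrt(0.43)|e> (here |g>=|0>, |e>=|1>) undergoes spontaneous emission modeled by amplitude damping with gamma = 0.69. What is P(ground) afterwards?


For amplitude damping with parameter gamma on state sqrt(a)|0> + sqrt(b)|1>:
alpha^2 = 0.57, beta^2 = 0.43
P(|0>) = alpha^2 + gamma * beta^2
= 0.57 + 0.69 * 0.43
= 0.57 + 0.2967
= 0.8667

0.8667


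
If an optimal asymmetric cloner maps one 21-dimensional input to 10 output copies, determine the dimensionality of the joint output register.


Output space = H^(tensor 10) where dim(H) = 21
dim = 21^10
= 441 (after 2 factors)
= 9261 (after 3 factors)
= 194481 (after 4 factors)
= 4084101 (after 5 factors)
= 85766121 (after 6 factors)
= 1801088541 (after 7 factors)
= 37822859361 (after 8 factors)
= 794280046581 (after 9 factors)
= 16679880978201 (after 10 factors)
= 16679880978201

16679880978201


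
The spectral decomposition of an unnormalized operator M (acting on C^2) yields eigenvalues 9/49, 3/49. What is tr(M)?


tr(M) = sum of eigenvalues
= 9/49 + 3/49
= 12/49
= 0.2449

0.2449


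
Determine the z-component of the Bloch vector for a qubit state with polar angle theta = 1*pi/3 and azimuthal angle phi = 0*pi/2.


theta = 1.0472, phi = 0.0000
r_z = cos(theta) = 0.5000

0.5000


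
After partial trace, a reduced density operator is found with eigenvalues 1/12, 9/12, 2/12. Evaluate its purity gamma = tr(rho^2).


tr(rho^2) = sum of eigenvalues squared
= (1/12)^2 + (9/12)^2 + (2/12)^2
= (1 + 81 + 4) / 144
= 86/144
= 0.5972

0.5972


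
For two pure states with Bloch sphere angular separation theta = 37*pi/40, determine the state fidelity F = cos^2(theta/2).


For states separated by angle theta on Bloch sphere:
F = cos^2(theta/2)
theta = 37*pi/40 = 2.9060
theta/2 = 1.4530
cos(theta/2) = 0.1175
F = 0.0138

0.0138


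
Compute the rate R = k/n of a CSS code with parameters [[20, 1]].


Code rate R = k/n
= 1/20
= 0.0500

0.0500


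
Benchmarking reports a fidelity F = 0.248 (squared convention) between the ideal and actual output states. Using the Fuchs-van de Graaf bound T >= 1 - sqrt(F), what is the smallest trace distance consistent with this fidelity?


Fuchs-van de Graaf (squared-fidelity convention): 1 - sqrt(F) <= T <= sqrt(1 - F).
Lower bound: T >= 1 - sqrt(F)
sqrt(F) = sqrt(0.248) = 0.4980
T >= 1 - 0.4980
T >= 0.5020

0.5020


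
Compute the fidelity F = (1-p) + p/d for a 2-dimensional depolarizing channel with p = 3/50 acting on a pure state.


F = (1-p) + p/d
= (1 - 0.0600) + 0.0600/2
= 0.9400 + 0.0300
= 0.9700

0.9700


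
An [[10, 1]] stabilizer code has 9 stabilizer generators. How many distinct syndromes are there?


Each stabilizer generator gives a binary (+1 or -1) measurement outcome.
With 9 independent generators:
Total syndromes = 2^9
= 512

512


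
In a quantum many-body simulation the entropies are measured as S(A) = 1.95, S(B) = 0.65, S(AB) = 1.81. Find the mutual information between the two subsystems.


I(A:B) = S(A) + S(B) - S(AB)
= 1.95 + 0.65 - 1.81
= 0.7900

0.7900


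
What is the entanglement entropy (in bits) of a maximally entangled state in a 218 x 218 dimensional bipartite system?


For a maximally entangled state in d x d:
S = log2(d) = log2(218)
= 7.7682

7.7682


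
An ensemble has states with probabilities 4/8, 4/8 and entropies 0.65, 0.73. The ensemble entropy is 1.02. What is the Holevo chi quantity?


chi = S(rho) - sum_i p_i * S(rho_i)
Weighted entropy = 4/8 * 0.65 + 4/8 * 0.73
= 0.6900
chi = 1.02 - 0.6900
= 0.3300

0.3300


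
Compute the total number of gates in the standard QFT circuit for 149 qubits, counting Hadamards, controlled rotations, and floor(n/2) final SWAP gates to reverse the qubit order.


Hadamard gates: 149
Controlled rotations: n*(n-1)/2 = 149*148/2 = 11026
SWAP gates: floor(n/2) = floor(149/2) = 74
Total = 149 + 11026 + 74
= 11249

11249


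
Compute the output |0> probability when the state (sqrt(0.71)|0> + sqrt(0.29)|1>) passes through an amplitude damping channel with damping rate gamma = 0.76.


For amplitude damping with parameter gamma on state sqrt(a)|0> + sqrt(b)|1>:
alpha^2 = 0.71, beta^2 = 0.29
P(|0>) = alpha^2 + gamma * beta^2
= 0.71 + 0.76 * 0.29
= 0.71 + 0.2204
= 0.9304

0.9304


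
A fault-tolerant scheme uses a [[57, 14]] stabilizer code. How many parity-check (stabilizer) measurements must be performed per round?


For an [[n,k]] stabilizer code:
Number of stabilizer generators = n - k
= 57 - 14
= 43

43


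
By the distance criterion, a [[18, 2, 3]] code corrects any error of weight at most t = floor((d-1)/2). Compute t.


Code parameters: [[18, 2, 3]], distance d = 3.
Number of correctable errors = floor((d-1)/2)
= floor((3 - 1)/2)
= floor(2/2)
= 1

1


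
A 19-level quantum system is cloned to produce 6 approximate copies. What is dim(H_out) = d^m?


Output space = H^(tensor 6) where dim(H) = 19
dim = 19^6
= 361 (after 2 factors)
= 6859 (after 3 factors)
= 130321 (after 4 factors)
= 2476099 (after 5 factors)
= 47045881 (after 6 factors)
= 47045881

47045881


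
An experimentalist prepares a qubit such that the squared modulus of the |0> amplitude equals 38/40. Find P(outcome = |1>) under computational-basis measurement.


|alpha|^2 = 38/40 = 0.9500
|beta|^2 = 1 - 38/40 = 2/40 = 0.0500
P(|1>) = |beta|^2 = 0.0500

0.0500


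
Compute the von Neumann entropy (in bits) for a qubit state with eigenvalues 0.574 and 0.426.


S = -p*log2(p) - (1-p)*log2(1-p)
p = 0.5740, 1-p = 0.4260
= -0.5740 * log2(0.5740) - 0.4260 * log2(0.4260)
= -(-0.4597) - (-0.5244)
= 0.9841

0.9841


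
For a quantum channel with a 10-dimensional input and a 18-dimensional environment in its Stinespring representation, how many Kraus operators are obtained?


Tracing out the environment in an orthonormal basis {|i>_E} gives Kraus operators K_i = <i|_E U |0>_E.
Number of Kraus operators = dim(H_env) = d_env
= 18

18


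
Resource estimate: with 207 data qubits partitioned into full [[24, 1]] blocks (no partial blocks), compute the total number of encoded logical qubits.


Each code block uses 24 physical qubits for 1 logical qubit(s).
Number of complete blocks = floor(207 / 24) = 8
Logical qubits = 8 * 1
= 8

8


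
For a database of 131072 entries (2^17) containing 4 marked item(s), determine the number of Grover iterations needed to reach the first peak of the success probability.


After j Grover iterations the success probability is P(j) = sin^2((2j+1)*theta), where sin(theta) = sqrt(k/N).
N = 2^17 = 131072, k = 4
sin(theta) = sqrt(k/N) = 0.005524271728
theta = arcsin(sqrt(k/N)) = 0.005524299826 rad
P(j) reaches its first maximum when (2j+1)*theta is as close as possible to pi/2, i.e. j = round(pi/(4*theta) - 1/2).
pi/(4*theta) - 1/2 = 141.6715
(For comparison, the common estimate pi/4 * sqrt(N/k) = 142.1723; the exact maximiser is used here.)
Optimal iterations = 142

142


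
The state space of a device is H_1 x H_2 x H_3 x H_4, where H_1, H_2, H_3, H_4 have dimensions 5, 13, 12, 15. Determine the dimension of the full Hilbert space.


dim(H_1 x H_2 x H_3 x H_4) = 5 * 13 * 12 * 15
= 65 * 12 * 15
= 780 * 15
= 11700

11700


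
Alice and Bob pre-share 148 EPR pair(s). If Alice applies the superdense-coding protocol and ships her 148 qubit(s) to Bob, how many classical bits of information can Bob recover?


Superdense coding allows 2 classical bits per shared entangled pair.
148 pair(s) -> 2 * 148 = 296 classical bits

296


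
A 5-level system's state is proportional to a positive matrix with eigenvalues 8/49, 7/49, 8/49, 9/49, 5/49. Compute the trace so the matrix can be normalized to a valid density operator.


tr(M) = sum of eigenvalues
= 8/49 + 7/49 + 8/49 + 9/49 + 5/49
= 37/49
= 0.7551

0.7551


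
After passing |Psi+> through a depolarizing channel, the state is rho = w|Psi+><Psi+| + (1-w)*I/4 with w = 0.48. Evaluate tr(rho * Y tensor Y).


|Psi+> = (|01> + |10>)/sqrt(2)
For the pure Bell state, <Y_A Y_B> = +1 (Bell-state Pauli correlator).
The maximally-mixed part I/4 has tr(I/4 * P tensor P) = 0 for any traceless Pauli P.
So <Y_A Y_B>_rho = w * (+1) + (1 - w) * 0
= 0.48 * (+1)
= 0.4800

0.4800


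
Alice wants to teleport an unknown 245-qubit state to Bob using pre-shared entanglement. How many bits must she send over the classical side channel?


Quantum teleportation requires 2 classical bits per qubit teleported.
245 qubit(s) -> 2 * 245 = 490 classical bits

490


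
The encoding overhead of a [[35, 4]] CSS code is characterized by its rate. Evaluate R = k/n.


Code rate R = k/n
= 4/35
= 0.1143

0.1143


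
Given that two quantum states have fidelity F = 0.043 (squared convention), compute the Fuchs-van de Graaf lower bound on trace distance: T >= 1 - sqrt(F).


Fuchs-van de Graaf (squared-fidelity convention): 1 - sqrt(F) <= T <= sqrt(1 - F).
Lower bound: T >= 1 - sqrt(F)
sqrt(F) = sqrt(0.043) = 0.2074
T >= 1 - 0.2074
T >= 0.7926

0.7926


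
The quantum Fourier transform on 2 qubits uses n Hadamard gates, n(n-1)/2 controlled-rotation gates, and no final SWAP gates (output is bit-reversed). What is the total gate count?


Hadamard gates: 2
Controlled rotations: n*(n-1)/2 = 2*1/2 = 1
SWAP gates: 0 (omitted)
Total = 2 + 1
= 3

3


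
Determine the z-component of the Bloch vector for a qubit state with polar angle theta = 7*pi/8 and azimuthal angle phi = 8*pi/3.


theta = 2.7489, phi = 8.3776
r_z = cos(theta) = -0.9239

-0.9239


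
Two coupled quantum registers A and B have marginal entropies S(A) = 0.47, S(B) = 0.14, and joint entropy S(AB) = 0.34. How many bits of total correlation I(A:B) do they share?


I(A:B) = S(A) + S(B) - S(AB)
= 0.47 + 0.14 - 0.34
= 0.2700

0.2700


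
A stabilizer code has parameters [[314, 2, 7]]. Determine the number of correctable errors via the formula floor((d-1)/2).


Code parameters: [[314, 2, 7]], distance d = 7.
Number of correctable errors = floor((d-1)/2)
= floor((7 - 1)/2)
= floor(6/2)
= 3

3


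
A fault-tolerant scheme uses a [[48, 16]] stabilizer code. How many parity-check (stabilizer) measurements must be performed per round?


For an [[n,k]] stabilizer code:
Number of stabilizer generators = n - k
= 48 - 16
= 32

32


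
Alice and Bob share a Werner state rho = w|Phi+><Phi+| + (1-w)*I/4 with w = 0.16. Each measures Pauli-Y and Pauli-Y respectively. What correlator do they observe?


|Phi+> = (|00> + |11>)/sqrt(2)
For the pure Bell state, <Y_A Y_B> = -1 (Bell-state Pauli correlator).
The maximally-mixed part I/4 has tr(I/4 * P tensor P) = 0 for any traceless Pauli P.
So <Y_A Y_B>_rho = w * (-1) + (1 - w) * 0
= 0.16 * (-1)
= -0.1600

-0.1600


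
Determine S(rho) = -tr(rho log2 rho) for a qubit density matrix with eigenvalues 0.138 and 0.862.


S = -p*log2(p) - (1-p)*log2(1-p)
p = 0.1380, 1-p = 0.8620
= -0.1380 * log2(0.1380) - 0.8620 * log2(0.8620)
= -(-0.3943) - (-0.1847)
= 0.5790

0.5790


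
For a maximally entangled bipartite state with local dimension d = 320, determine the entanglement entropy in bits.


For a maximally entangled state in d x d:
S = log2(d) = log2(320)
= 8.3219

8.3219


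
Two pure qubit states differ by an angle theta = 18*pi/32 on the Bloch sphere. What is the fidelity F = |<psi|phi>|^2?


For states separated by angle theta on Bloch sphere:
F = cos^2(theta/2)
theta = 18*pi/32 = 1.7671
theta/2 = 0.8836
cos(theta/2) = 0.6344
F = 0.4025

0.4025


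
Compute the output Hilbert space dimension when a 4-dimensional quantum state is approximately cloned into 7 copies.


Output space = H^(tensor 7) where dim(H) = 4
dim = 4^7
= 16 (after 2 factors)
= 64 (after 3 factors)
= 256 (after 4 factors)
= 1024 (after 5 factors)
= 4096 (after 6 factors)
= 16384 (after 7 factors)
= 16384

16384


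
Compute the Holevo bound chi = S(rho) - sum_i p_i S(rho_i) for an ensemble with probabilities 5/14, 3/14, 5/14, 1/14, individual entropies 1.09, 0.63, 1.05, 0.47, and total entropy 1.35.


chi = S(rho) - sum_i p_i * S(rho_i)
Weighted entropy = 5/14 * 1.09 + 3/14 * 0.63 + 5/14 * 1.05 + 1/14 * 0.47
= 0.9329
chi = 1.35 - 0.9329
= 0.4171

0.4171


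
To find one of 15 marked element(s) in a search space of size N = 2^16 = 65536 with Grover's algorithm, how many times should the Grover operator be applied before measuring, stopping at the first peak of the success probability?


After j Grover iterations the success probability is P(j) = sin^2((2j+1)*theta), where sin(theta) = sqrt(k/N).
N = 2^16 = 65536, k = 15
sin(theta) = sqrt(k/N) = 0.0151288412
theta = arcsin(sqrt(k/N)) = 0.01512941838 rad
P(j) reaches its first maximum when (2j+1)*theta is as close as possible to pi/2, i.e. j = round(pi/(4*theta) - 1/2).
pi/(4*theta) - 1/2 = 51.4120
(For comparison, the common estimate pi/4 * sqrt(N/k) = 51.9140; the exact maximiser is used here.)
Optimal iterations = 51

51


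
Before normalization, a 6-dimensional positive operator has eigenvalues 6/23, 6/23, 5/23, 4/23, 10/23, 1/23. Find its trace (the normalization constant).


tr(M) = sum of eigenvalues
= 6/23 + 6/23 + 5/23 + 4/23 + 10/23 + 1/23
= 32/23
= 1.3913

1.3913


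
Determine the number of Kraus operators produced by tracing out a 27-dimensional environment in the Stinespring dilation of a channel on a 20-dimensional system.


Tracing out the environment in an orthonormal basis {|i>_E} gives Kraus operators K_i = <i|_E U |0>_E.
Number of Kraus operators = dim(H_env) = d_env
= 27

27


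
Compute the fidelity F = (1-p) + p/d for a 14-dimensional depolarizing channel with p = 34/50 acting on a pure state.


F = (1-p) + p/d
= (1 - 0.6800) + 0.6800/14
= 0.3200 + 0.0486
= 0.3686

0.3686


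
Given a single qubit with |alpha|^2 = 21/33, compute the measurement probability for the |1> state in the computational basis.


|alpha|^2 = 21/33 = 0.6364
|beta|^2 = 1 - 21/33 = 12/33 = 0.3636
P(|1>) = |beta|^2 = 0.3636

0.3636


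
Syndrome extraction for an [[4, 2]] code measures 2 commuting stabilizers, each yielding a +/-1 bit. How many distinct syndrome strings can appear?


Each stabilizer generator gives a binary (+1 or -1) measurement outcome.
With 2 independent generators:
Total syndromes = 2^2
= 4

4


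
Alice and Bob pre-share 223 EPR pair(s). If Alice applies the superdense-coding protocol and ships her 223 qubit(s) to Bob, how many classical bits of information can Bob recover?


Superdense coding allows 2 classical bits per shared entangled pair.
223 pair(s) -> 2 * 223 = 446 classical bits

446


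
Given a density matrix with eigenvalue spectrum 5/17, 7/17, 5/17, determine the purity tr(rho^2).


tr(rho^2) = sum of eigenvalues squared
= (5/17)^2 + (7/17)^2 + (5/17)^2
= (25 + 49 + 25) / 289
= 99/289
= 0.3426

0.3426


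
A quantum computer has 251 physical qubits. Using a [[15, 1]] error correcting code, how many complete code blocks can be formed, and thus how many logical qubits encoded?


Each code block uses 15 physical qubits for 1 logical qubit(s).
Number of complete blocks = floor(251 / 15) = 16
Logical qubits = 16 * 1
= 16

16


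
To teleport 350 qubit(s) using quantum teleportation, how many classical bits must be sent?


Quantum teleportation requires 2 classical bits per qubit teleported.
350 qubit(s) -> 2 * 350 = 700 classical bits

700


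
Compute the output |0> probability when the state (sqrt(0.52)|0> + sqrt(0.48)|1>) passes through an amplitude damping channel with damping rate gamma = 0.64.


For amplitude damping with parameter gamma on state sqrt(a)|0> + sqrt(b)|1>:
alpha^2 = 0.52, beta^2 = 0.48
P(|0>) = alpha^2 + gamma * beta^2
= 0.52 + 0.64 * 0.48
= 0.52 + 0.3072
= 0.8272

0.8272


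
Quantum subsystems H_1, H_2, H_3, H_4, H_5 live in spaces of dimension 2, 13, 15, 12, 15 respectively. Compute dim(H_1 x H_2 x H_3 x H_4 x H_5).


dim(H_1 x H_2 x H_3 x H_4 x H_5) = 2 * 13 * 15 * 12 * 15
= 26 * 15 * 12 * 15
= 390 * 12 * 15
= 4680 * 15
= 70200

70200


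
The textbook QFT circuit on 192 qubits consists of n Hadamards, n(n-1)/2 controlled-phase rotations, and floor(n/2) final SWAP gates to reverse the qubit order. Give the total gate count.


Hadamard gates: 192
Controlled rotations: n*(n-1)/2 = 192*191/2 = 18336
SWAP gates: floor(n/2) = floor(192/2) = 96
Total = 192 + 18336 + 96
= 18624

18624


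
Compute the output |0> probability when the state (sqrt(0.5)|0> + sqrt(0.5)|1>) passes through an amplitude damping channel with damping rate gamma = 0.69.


For amplitude damping with parameter gamma on state sqrt(a)|0> + sqrt(b)|1>:
alpha^2 = 0.5, beta^2 = 0.5
P(|0>) = alpha^2 + gamma * beta^2
= 0.5 + 0.69 * 0.5
= 0.5 + 0.3450
= 0.8450

0.8450


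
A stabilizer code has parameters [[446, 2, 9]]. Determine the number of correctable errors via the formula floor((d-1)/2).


Code parameters: [[446, 2, 9]], distance d = 9.
Number of correctable errors = floor((d-1)/2)
= floor((9 - 1)/2)
= floor(8/2)
= 4

4


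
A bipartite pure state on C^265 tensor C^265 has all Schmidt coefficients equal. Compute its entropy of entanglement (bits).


For a maximally entangled state in d x d:
S = log2(d) = log2(265)
= 8.0498

8.0498


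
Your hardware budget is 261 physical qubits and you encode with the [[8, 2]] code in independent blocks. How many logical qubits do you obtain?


Each code block uses 8 physical qubits for 2 logical qubit(s).
Number of complete blocks = floor(261 / 8) = 32
Logical qubits = 32 * 2
= 64

64


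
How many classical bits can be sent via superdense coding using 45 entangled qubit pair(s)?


Superdense coding allows 2 classical bits per shared entangled pair.
45 pair(s) -> 2 * 45 = 90 classical bits

90


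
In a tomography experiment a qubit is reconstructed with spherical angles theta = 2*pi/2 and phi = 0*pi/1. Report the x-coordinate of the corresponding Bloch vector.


theta = 3.1416, phi = 0.0000
r_x = sin(theta)*cos(phi) = 0.0000 * 1.0000
r_x = 0.0000

0.0000


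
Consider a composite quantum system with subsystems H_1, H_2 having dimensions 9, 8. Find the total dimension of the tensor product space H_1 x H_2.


dim(H_1 x H_2) = 9 * 8
= 72

72


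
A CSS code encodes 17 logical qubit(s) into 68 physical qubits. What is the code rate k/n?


Code rate R = k/n
= 17/68
= 0.2500

0.2500


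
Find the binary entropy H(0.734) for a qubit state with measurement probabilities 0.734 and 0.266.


S = -p*log2(p) - (1-p)*log2(1-p)
p = 0.7340, 1-p = 0.2660
= -0.7340 * log2(0.7340) - 0.2660 * log2(0.2660)
= -(-0.3275) - (-0.5082)
= 0.8357

0.8357


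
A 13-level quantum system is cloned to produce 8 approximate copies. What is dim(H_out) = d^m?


Output space = H^(tensor 8) where dim(H) = 13
dim = 13^8
= 169 (after 2 factors)
= 2197 (after 3 factors)
= 28561 (after 4 factors)
= 371293 (after 5 factors)
= 4826809 (after 6 factors)
= 62748517 (after 7 factors)
= 815730721 (after 8 factors)
= 815730721

815730721


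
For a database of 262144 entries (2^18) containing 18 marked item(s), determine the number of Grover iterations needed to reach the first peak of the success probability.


After j Grover iterations the success probability is P(j) = sin^2((2j+1)*theta), where sin(theta) = sqrt(k/N).
N = 2^18 = 262144, k = 18
sin(theta) = sqrt(k/N) = 0.008286407592
theta = arcsin(sqrt(k/N)) = 0.008286502425 rad
P(j) reaches its first maximum when (2j+1)*theta is as close as possible to pi/2, i.e. j = round(pi/(4*theta) - 1/2).
pi/(4*theta) - 1/2 = 94.2804
(For comparison, the common estimate pi/4 * sqrt(N/k) = 94.7815; the exact maximiser is used here.)
Optimal iterations = 94

94


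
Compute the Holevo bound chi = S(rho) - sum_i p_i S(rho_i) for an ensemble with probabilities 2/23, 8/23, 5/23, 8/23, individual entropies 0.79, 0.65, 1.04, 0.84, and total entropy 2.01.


chi = S(rho) - sum_i p_i * S(rho_i)
Weighted entropy = 2/23 * 0.79 + 8/23 * 0.65 + 5/23 * 1.04 + 8/23 * 0.84
= 0.8130
chi = 2.01 - 0.8130
= 1.1970

1.1970


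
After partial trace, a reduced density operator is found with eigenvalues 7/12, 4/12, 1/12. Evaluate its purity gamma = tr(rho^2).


tr(rho^2) = sum of eigenvalues squared
= (7/12)^2 + (4/12)^2 + (1/12)^2
= (49 + 16 + 1) / 144
= 66/144
= 0.4583

0.4583


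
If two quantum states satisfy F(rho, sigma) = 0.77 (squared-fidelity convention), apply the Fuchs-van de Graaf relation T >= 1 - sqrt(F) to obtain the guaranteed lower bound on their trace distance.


Fuchs-van de Graaf (squared-fidelity convention): 1 - sqrt(F) <= T <= sqrt(1 - F).
Lower bound: T >= 1 - sqrt(F)
sqrt(F) = sqrt(0.77) = 0.8775
T >= 1 - 0.8775
T >= 0.1225

0.1225


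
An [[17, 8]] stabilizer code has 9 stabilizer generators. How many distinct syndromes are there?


Each stabilizer generator gives a binary (+1 or -1) measurement outcome.
With 9 independent generators:
Total syndromes = 2^9
= 512

512


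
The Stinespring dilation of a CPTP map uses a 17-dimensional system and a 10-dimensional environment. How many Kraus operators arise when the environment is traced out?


Tracing out the environment in an orthonormal basis {|i>_E} gives Kraus operators K_i = <i|_E U |0>_E.
Number of Kraus operators = dim(H_env) = d_env
= 10

10


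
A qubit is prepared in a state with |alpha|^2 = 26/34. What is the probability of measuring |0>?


|alpha|^2 = 26/34 = 0.7647
|beta|^2 = 1 - 26/34 = 8/34 = 0.2353
P(|0>) = |alpha|^2 = 0.7647

0.7647


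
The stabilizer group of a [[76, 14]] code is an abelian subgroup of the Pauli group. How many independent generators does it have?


For an [[n,k]] stabilizer code:
Number of stabilizer generators = n - k
= 76 - 14
= 62

62


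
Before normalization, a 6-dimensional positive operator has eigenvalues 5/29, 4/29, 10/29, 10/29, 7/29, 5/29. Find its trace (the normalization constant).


tr(M) = sum of eigenvalues
= 5/29 + 4/29 + 10/29 + 10/29 + 7/29 + 5/29
= 41/29
= 1.4138

1.4138


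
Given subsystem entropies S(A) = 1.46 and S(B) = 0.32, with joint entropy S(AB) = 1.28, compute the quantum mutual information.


I(A:B) = S(A) + S(B) - S(AB)
= 1.46 + 0.32 - 1.28
= 0.5000

0.5000


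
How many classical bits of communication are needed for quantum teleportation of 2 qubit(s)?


Quantum teleportation requires 2 classical bits per qubit teleported.
2 qubit(s) -> 2 * 2 = 4 classical bits

4


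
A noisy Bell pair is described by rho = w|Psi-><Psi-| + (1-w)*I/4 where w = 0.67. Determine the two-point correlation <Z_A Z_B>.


|Psi-> = (|01> - |10>)/sqrt(2)
For the pure Bell state, <Z_A Z_B> = -1 (Bell-state Pauli correlator).
The maximally-mixed part I/4 has tr(I/4 * P tensor P) = 0 for any traceless Pauli P.
So <Z_A Z_B>_rho = w * (-1) + (1 - w) * 0
= 0.67 * (-1)
= -0.6700

-0.6700


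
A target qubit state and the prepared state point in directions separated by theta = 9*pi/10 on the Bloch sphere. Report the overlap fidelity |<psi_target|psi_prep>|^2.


For states separated by angle theta on Bloch sphere:
F = cos^2(theta/2)
theta = 9*pi/10 = 2.8274
theta/2 = 1.4137
cos(theta/2) = 0.1564
F = 0.0245

0.0245


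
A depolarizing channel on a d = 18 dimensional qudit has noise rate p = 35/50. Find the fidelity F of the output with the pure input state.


F = (1-p) + p/d
= (1 - 0.7000) + 0.7000/18
= 0.3000 + 0.0389
= 0.3389

0.3389


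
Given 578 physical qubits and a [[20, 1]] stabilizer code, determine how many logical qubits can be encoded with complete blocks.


Each code block uses 20 physical qubits for 1 logical qubit(s).
Number of complete blocks = floor(578 / 20) = 28
Logical qubits = 28 * 1
= 28

28


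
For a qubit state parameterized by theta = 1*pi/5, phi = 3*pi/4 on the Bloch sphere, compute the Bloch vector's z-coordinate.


theta = 0.6283, phi = 2.3562
r_z = cos(theta) = 0.8090

0.8090


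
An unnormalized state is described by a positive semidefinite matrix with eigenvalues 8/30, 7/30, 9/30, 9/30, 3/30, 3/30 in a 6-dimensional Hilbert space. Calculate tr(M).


tr(M) = sum of eigenvalues
= 8/30 + 7/30 + 9/30 + 9/30 + 3/30 + 3/30
= 39/30
= 1.3000

1.3000


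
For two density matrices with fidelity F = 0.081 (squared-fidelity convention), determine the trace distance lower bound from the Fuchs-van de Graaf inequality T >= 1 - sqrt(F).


Fuchs-van de Graaf (squared-fidelity convention): 1 - sqrt(F) <= T <= sqrt(1 - F).
Lower bound: T >= 1 - sqrt(F)
sqrt(F) = sqrt(0.081) = 0.2846
T >= 1 - 0.2846
T >= 0.7154

0.7154


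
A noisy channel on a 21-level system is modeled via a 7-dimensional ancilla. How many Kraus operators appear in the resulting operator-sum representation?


Tracing out the environment in an orthonormal basis {|i>_E} gives Kraus operators K_i = <i|_E U |0>_E.
Number of Kraus operators = dim(H_env) = d_env
= 7

7


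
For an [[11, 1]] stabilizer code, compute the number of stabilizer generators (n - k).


For an [[n,k]] stabilizer code:
Number of stabilizer generators = n - k
= 11 - 1
= 10

10


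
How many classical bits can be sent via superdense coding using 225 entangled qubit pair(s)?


Superdense coding allows 2 classical bits per shared entangled pair.
225 pair(s) -> 2 * 225 = 450 classical bits

450


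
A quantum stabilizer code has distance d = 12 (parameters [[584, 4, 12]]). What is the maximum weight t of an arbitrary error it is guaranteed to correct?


Code parameters: [[584, 4, 12]], distance d = 12.
Number of correctable errors = floor((d-1)/2)
= floor((12 - 1)/2)
= floor(11/2)
= 5

5


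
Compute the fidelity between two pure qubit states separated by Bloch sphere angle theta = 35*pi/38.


For states separated by angle theta on Bloch sphere:
F = cos^2(theta/2)
theta = 35*pi/38 = 2.8936
theta/2 = 1.4468
cos(theta/2) = 0.1237
F = 0.0153

0.0153


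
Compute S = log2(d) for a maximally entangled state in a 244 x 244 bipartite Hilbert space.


For a maximally entangled state in d x d:
S = log2(d) = log2(244)
= 7.9307

7.9307


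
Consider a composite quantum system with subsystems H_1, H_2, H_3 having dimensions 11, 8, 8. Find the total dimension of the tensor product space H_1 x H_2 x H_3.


dim(H_1 x H_2 x H_3) = 11 * 8 * 8
= 88 * 8
= 704

704


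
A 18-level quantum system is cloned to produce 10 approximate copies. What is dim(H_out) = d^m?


Output space = H^(tensor 10) where dim(H) = 18
dim = 18^10
= 324 (after 2 factors)
= 5832 (after 3 factors)
= 104976 (after 4 factors)
= 1889568 (after 5 factors)
= 34012224 (after 6 factors)
= 612220032 (after 7 factors)
= 11019960576 (after 8 factors)
= 198359290368 (after 9 factors)
= 3570467226624 (after 10 factors)
= 3570467226624

3570467226624


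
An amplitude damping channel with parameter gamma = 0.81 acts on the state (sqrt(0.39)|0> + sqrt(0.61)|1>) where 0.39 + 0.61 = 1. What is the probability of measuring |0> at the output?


For amplitude damping with parameter gamma on state sqrt(a)|0> + sqrt(b)|1>:
alpha^2 = 0.39, beta^2 = 0.61
P(|0>) = alpha^2 + gamma * beta^2
= 0.39 + 0.81 * 0.61
= 0.39 + 0.4941
= 0.8841

0.8841


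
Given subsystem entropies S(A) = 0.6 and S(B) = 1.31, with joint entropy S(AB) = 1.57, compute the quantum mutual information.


I(A:B) = S(A) + S(B) - S(AB)
= 0.6 + 1.31 - 1.57
= 0.3400

0.3400


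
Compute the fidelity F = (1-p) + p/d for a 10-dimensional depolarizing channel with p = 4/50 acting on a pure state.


F = (1-p) + p/d
= (1 - 0.0800) + 0.0800/10
= 0.9200 + 0.0080
= 0.9280

0.9280


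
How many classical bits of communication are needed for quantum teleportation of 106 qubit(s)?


Quantum teleportation requires 2 classical bits per qubit teleported.
106 qubit(s) -> 2 * 106 = 212 classical bits

212


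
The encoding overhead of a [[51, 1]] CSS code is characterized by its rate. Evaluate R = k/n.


Code rate R = k/n
= 1/51
= 0.0196

0.0196


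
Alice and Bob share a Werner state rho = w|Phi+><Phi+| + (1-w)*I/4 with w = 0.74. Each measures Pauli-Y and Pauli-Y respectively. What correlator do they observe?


|Phi+> = (|00> + |11>)/sqrt(2)
For the pure Bell state, <Y_A Y_B> = -1 (Bell-state Pauli correlator).
The maximally-mixed part I/4 has tr(I/4 * P tensor P) = 0 for any traceless Pauli P.
So <Y_A Y_B>_rho = w * (-1) + (1 - w) * 0
= 0.74 * (-1)
= -0.7400

-0.7400


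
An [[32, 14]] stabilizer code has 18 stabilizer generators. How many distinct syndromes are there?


Each stabilizer generator gives a binary (+1 or -1) measurement outcome.
With 18 independent generators:
Total syndromes = 2^18
= 262144

262144


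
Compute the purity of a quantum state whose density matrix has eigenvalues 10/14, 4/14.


tr(rho^2) = sum of eigenvalues squared
= (10/14)^2 + (4/14)^2
= (100 + 16) / 196
= 116/196
= 0.5918

0.5918


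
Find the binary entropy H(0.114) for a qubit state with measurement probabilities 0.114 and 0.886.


S = -p*log2(p) - (1-p)*log2(1-p)
p = 0.1140, 1-p = 0.8860
= -0.1140 * log2(0.1140) - 0.8860 * log2(0.8860)
= -(-0.3571) - (-0.1547)
= 0.5119

0.5119


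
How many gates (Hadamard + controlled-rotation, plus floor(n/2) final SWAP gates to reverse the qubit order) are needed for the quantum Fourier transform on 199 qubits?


Hadamard gates: 199
Controlled rotations: n*(n-1)/2 = 199*198/2 = 19701
SWAP gates: floor(n/2) = floor(199/2) = 99
Total = 199 + 19701 + 99
= 19999

19999


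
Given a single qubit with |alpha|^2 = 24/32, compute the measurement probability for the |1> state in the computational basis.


|alpha|^2 = 24/32 = 0.7500
|beta|^2 = 1 - 24/32 = 8/32 = 0.2500
P(|1>) = |beta|^2 = 0.2500

0.2500


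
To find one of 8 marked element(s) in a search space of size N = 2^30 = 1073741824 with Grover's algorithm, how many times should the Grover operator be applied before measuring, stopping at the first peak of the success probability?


After j Grover iterations the success probability is P(j) = sin^2((2j+1)*theta), where sin(theta) = sqrt(k/N).
N = 2^30 = 1073741824, k = 8
sin(theta) = sqrt(k/N) = 8.631674575e-05
theta = arcsin(sqrt(k/N)) = 8.631674586e-05 rad
P(j) reaches its first maximum when (2j+1)*theta is as close as possible to pi/2, i.e. j = round(pi/(4*theta) - 1/2).
pi/(4*theta) - 1/2 = 9098.5242
(For comparison, the common estimate pi/4 * sqrt(N/k) = 9099.0243; the exact maximiser is used here.)
Optimal iterations = 9099

9099


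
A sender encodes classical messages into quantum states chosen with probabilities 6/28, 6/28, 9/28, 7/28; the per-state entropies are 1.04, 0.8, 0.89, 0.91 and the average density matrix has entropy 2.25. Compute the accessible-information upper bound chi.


chi = S(rho) - sum_i p_i * S(rho_i)
Weighted entropy = 6/28 * 1.04 + 6/28 * 0.8 + 9/28 * 0.89 + 7/28 * 0.91
= 0.9079
chi = 2.25 - 0.9079
= 1.3421

1.3421


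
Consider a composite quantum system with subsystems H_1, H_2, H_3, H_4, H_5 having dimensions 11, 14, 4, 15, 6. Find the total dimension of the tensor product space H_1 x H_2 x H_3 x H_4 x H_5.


dim(H_1 x H_2 x H_3 x H_4 x H_5) = 11 * 14 * 4 * 15 * 6
= 154 * 4 * 15 * 6
= 616 * 15 * 6
= 9240 * 6
= 55440

55440


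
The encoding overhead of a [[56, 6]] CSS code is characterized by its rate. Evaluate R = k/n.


Code rate R = k/n
= 6/56
= 0.1071

0.1071


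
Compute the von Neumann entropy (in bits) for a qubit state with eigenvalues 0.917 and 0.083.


S = -p*log2(p) - (1-p)*log2(1-p)
p = 0.9170, 1-p = 0.0830
= -0.9170 * log2(0.9170) - 0.0830 * log2(0.0830)
= -(-0.1146) - (-0.2980)
= 0.4127

0.4127
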